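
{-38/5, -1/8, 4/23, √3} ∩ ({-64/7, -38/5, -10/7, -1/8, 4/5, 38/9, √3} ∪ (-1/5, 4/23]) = {-38/5, -1/8, 4/23, √3}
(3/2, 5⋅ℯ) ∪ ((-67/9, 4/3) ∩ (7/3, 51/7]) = (3/2, 5⋅ℯ)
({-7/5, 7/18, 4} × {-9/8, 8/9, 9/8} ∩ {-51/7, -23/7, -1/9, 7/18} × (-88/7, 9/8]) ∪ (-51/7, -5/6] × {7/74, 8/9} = ({7/18} × {-9/8, 8/9, 9/8}) ∪ ((-51/7, -5/6] × {7/74, 8/9})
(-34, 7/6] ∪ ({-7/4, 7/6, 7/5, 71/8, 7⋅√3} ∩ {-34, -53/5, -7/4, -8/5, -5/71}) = (-34, 7/6]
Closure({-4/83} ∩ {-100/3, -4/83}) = {-4/83}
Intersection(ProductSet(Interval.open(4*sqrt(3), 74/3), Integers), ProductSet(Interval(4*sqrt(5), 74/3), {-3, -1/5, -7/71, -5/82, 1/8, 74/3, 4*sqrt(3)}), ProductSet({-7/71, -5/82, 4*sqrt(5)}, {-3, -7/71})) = ProductSet({4*sqrt(5)}, {-3})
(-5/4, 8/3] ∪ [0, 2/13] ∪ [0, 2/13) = (-5/4, 8/3]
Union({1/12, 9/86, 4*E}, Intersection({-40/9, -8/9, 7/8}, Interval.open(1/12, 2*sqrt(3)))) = {1/12, 9/86, 7/8, 4*E}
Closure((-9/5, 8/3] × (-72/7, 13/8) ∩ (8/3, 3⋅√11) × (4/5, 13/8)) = ∅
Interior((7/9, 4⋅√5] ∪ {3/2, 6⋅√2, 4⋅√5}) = (7/9, 4⋅√5)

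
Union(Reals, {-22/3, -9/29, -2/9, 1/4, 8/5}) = Reals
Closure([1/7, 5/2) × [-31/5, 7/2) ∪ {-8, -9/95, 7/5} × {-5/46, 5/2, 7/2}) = ({1/7, 5/2} × [-31/5, 7/2]) ∪ ({-8, -9/95, 7/5} × {-5/46, 5/2, 7/2}) ∪ ([1/7, 5/2] × {-31/5, 7/2}) ∪ ([1/7, 5/2) × [-31/5, 7/2))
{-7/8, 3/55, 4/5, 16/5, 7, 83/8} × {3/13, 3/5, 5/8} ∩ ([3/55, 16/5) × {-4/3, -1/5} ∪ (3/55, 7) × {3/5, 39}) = {4/5, 16/5} × {3/5}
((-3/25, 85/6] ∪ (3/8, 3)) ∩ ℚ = ℚ ∩ (-3/25, 85/6]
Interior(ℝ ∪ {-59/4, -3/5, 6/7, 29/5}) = ℝ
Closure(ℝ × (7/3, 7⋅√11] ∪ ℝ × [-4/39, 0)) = ℝ × ([-4/39, 0] ∪ [7/3, 7⋅√11])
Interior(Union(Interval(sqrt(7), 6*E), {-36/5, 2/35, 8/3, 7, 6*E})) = Interval.open(sqrt(7), 6*E)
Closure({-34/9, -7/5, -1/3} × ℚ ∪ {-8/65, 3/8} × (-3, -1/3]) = ({-34/9, -7/5, -1/3} × ℝ) ∪ ({-8/65, 3/8} × [-3, -1/3])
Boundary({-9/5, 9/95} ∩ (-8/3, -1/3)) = {-9/5}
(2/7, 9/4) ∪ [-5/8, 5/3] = [-5/8, 9/4)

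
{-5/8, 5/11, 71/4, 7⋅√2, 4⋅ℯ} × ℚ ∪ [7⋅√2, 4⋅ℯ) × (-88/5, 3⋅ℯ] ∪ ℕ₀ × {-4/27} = (ℕ₀ × {-4/27}) ∪ ({-5/8, 5/11, 71/4, 7⋅√2, 4⋅ℯ} × ℚ) ∪ ([7⋅√2, 4⋅ℯ) × (-88/5, 3⋅ℯ])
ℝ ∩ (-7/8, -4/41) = (-7/8, -4/41)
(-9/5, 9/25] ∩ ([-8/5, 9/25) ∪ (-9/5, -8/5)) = (-9/5, 9/25)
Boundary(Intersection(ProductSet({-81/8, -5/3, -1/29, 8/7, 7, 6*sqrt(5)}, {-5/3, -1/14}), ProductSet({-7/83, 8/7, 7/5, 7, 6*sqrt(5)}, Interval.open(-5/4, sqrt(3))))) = ProductSet({8/7, 7, 6*sqrt(5)}, {-1/14})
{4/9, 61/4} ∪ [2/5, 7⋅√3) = [2/5, 7⋅√3) ∪ {61/4}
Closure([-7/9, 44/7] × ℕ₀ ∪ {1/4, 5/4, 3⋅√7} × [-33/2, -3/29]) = ([-7/9, 44/7] × ℕ₀) ∪ ({1/4, 5/4, 3⋅√7} × [-33/2, -3/29])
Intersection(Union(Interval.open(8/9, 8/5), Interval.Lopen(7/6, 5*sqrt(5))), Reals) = Interval.Lopen(8/9, 5*sqrt(5))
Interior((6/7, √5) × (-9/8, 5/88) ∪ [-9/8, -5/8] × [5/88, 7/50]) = ((-9/8, -5/8) × (5/88, 7/50)) ∪ ((6/7, √5) × (-9/8, 5/88))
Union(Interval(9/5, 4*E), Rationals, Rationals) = Union(Interval(9/5, 4*E), Rationals)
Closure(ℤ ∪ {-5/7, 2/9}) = ℤ ∪ {-5/7, 2/9}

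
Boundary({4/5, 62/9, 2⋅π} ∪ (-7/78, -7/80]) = {-7/78, -7/80, 4/5, 62/9, 2⋅π}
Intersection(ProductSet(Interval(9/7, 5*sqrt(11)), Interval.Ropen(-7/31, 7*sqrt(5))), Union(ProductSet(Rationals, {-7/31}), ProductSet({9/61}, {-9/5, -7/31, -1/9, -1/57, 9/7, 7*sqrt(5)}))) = ProductSet(Intersection(Interval(9/7, 5*sqrt(11)), Rationals), {-7/31})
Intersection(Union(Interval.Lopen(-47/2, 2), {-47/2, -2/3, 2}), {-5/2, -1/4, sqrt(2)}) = {-5/2, -1/4, sqrt(2)}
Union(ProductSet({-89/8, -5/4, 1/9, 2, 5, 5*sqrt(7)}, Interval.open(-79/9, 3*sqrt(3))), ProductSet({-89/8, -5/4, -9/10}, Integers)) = Union(ProductSet({-89/8, -5/4, -9/10}, Integers), ProductSet({-89/8, -5/4, 1/9, 2, 5, 5*sqrt(7)}, Interval.open(-79/9, 3*sqrt(3))))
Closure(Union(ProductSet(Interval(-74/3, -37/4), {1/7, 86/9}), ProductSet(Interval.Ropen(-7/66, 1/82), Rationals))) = Union(ProductSet(Interval(-74/3, -37/4), {1/7, 86/9}), ProductSet(Interval(-7/66, 1/82), Reals))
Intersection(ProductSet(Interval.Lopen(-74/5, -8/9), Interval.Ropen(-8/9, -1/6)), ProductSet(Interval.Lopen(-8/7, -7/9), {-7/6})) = EmptySet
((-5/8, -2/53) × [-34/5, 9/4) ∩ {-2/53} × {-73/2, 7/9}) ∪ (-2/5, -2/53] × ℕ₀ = (-2/5, -2/53] × ℕ₀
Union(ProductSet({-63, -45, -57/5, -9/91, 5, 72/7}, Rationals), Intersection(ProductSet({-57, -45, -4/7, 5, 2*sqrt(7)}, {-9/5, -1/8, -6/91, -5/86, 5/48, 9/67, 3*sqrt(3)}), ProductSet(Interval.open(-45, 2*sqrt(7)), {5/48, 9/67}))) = Union(ProductSet({-4/7, 5}, {5/48, 9/67}), ProductSet({-63, -45, -57/5, -9/91, 5, 72/7}, Rationals))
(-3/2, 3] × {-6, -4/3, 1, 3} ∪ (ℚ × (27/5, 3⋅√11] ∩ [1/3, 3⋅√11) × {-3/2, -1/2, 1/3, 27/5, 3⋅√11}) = ((-3/2, 3] × {-6, -4/3, 1, 3}) ∪ ((ℚ ∩ [1/3, 3⋅√11)) × {3⋅√11})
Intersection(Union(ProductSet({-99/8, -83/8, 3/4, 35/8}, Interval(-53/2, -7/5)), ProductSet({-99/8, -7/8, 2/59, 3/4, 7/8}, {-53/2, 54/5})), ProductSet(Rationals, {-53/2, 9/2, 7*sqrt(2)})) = ProductSet({-99/8, -83/8, -7/8, 2/59, 3/4, 7/8, 35/8}, {-53/2})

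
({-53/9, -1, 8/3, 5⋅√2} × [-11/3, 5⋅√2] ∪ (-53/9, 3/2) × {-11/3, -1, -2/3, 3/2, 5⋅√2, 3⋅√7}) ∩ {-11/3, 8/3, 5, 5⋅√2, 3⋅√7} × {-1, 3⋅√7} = ({-11/3} × {-1, 3⋅√7}) ∪ ({8/3, 5⋅√2} × {-1})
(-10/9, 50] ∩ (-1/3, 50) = (-1/3, 50)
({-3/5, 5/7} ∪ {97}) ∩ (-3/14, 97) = {5/7}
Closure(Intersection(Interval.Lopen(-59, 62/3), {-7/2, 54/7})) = {-7/2, 54/7}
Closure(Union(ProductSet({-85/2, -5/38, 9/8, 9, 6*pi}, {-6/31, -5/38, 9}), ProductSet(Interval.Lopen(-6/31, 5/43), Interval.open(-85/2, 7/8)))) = Union(ProductSet({-6/31, 5/43}, Interval(-85/2, 7/8)), ProductSet({-85/2, -5/38, 9/8, 9, 6*pi}, {-6/31, -5/38, 9}), ProductSet(Interval(-6/31, 5/43), {-85/2, 7/8}), ProductSet(Interval.Lopen(-6/31, 5/43), Interval.open(-85/2, 7/8)))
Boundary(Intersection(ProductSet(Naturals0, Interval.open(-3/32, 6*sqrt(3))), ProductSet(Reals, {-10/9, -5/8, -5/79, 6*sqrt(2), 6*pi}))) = ProductSet(Naturals0, {-5/79, 6*sqrt(2)})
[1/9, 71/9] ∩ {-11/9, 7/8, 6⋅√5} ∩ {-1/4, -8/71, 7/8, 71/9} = {7/8}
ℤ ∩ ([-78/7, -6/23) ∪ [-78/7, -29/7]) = {-11, -10, …, -1}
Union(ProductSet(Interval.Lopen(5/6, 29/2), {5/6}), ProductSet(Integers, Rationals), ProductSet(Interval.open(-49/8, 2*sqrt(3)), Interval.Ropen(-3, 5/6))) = Union(ProductSet(Integers, Rationals), ProductSet(Interval.open(-49/8, 2*sqrt(3)), Interval.Ropen(-3, 5/6)), ProductSet(Interval.Lopen(5/6, 29/2), {5/6}))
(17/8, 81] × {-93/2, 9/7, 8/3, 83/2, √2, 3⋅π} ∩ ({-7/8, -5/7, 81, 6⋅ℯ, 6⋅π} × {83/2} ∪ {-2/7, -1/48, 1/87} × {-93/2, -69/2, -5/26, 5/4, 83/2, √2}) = {81, 6⋅ℯ, 6⋅π} × {83/2}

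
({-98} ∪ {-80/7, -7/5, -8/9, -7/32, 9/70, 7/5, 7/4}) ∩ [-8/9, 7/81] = {-8/9, -7/32}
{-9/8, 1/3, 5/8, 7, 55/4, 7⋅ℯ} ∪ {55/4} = {-9/8, 1/3, 5/8, 7, 55/4, 7⋅ℯ}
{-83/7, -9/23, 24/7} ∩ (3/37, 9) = {24/7}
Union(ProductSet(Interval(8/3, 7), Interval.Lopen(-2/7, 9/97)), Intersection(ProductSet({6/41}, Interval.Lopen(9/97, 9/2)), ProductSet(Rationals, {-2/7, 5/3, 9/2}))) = Union(ProductSet({6/41}, {5/3, 9/2}), ProductSet(Interval(8/3, 7), Interval.Lopen(-2/7, 9/97)))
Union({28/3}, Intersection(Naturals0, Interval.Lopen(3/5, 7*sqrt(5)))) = Union({28/3}, Range(1, 16, 1))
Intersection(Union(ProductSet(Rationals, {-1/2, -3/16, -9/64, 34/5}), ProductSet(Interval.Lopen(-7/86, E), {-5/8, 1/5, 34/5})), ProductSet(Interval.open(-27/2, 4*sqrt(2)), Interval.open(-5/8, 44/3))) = Union(ProductSet(Intersection(Interval.open(-27/2, 4*sqrt(2)), Rationals), {-1/2, -3/16, -9/64, 34/5}), ProductSet(Interval.Lopen(-7/86, E), {1/5, 34/5}))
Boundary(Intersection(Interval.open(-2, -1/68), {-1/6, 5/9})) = {-1/6}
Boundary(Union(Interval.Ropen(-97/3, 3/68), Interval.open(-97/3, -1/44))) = {-97/3, 3/68}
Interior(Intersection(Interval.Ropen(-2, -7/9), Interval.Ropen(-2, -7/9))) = Interval.open(-2, -7/9)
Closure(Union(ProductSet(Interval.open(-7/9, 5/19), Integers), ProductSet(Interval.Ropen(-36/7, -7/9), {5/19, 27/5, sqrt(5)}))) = Union(ProductSet(Interval(-36/7, -7/9), {5/19, 27/5, sqrt(5)}), ProductSet(Interval(-7/9, 5/19), Integers))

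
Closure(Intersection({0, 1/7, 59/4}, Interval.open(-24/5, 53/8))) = {0, 1/7}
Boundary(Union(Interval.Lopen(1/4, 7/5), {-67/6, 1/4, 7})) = {-67/6, 1/4, 7/5, 7}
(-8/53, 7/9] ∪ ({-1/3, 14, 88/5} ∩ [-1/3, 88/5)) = {-1/3, 14} ∪ (-8/53, 7/9]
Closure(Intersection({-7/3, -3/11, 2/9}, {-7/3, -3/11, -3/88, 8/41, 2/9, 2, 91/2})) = {-7/3, -3/11, 2/9}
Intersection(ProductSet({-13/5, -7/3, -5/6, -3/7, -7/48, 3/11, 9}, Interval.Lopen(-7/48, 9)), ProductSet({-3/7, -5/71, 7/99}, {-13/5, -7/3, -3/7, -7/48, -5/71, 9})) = ProductSet({-3/7}, {-5/71, 9})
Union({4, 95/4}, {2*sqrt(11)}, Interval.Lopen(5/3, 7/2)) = Union({4, 95/4, 2*sqrt(11)}, Interval.Lopen(5/3, 7/2))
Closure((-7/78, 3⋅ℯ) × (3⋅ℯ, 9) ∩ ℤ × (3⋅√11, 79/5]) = ∅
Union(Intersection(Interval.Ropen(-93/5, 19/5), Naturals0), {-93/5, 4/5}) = Union({-93/5, 4/5}, Range(0, 4, 1))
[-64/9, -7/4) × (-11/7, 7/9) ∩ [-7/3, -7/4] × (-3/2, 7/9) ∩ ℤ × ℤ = {-2} × {-1, 0}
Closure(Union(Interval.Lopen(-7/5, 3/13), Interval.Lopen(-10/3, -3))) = Union(Interval(-10/3, -3), Interval(-7/5, 3/13))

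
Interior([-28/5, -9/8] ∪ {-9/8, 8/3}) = (-28/5, -9/8)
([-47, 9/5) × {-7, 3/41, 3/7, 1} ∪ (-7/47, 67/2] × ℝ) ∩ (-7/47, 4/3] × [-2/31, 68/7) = (-7/47, 4/3] × [-2/31, 68/7)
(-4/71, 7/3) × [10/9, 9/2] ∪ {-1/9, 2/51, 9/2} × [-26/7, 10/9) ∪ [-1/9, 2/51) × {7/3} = ([-1/9, 2/51) × {7/3}) ∪ ({-1/9, 2/51, 9/2} × [-26/7, 10/9)) ∪ ((-4/71, 7/3) × [10/9, 9/2])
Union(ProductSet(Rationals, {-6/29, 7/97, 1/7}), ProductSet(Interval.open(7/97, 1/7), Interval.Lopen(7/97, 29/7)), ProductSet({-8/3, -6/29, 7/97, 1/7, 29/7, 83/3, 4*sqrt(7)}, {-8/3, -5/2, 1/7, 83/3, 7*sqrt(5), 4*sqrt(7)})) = Union(ProductSet({-8/3, -6/29, 7/97, 1/7, 29/7, 83/3, 4*sqrt(7)}, {-8/3, -5/2, 1/7, 83/3, 7*sqrt(5), 4*sqrt(7)}), ProductSet(Interval.open(7/97, 1/7), Interval.Lopen(7/97, 29/7)), ProductSet(Rationals, {-6/29, 7/97, 1/7}))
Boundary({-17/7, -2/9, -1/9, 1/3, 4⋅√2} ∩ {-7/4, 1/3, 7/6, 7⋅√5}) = {1/3}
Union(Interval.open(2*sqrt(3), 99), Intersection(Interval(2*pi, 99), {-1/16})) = Interval.open(2*sqrt(3), 99)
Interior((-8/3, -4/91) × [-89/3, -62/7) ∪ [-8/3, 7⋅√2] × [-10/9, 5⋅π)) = ((-8/3, -4/91) × (-89/3, -62/7)) ∪ ((-8/3, 7⋅√2) × (-10/9, 5⋅π))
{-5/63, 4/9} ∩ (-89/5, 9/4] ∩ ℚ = {-5/63, 4/9}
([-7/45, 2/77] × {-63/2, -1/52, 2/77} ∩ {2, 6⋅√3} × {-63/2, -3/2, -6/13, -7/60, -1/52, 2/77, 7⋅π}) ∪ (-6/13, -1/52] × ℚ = (-6/13, -1/52] × ℚ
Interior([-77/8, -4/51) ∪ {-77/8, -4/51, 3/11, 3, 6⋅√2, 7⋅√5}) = (-77/8, -4/51)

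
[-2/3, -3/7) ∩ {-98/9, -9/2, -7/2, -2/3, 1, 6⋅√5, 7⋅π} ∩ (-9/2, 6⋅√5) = {-2/3}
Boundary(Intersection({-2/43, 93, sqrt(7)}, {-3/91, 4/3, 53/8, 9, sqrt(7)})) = {sqrt(7)}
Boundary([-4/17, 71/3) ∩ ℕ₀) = {0, 1, …, 23}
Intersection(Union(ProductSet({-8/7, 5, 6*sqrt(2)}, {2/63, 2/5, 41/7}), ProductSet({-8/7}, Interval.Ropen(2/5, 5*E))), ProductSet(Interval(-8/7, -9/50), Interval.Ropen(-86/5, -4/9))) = EmptySet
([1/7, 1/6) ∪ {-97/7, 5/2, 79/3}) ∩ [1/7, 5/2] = [1/7, 1/6) ∪ {5/2}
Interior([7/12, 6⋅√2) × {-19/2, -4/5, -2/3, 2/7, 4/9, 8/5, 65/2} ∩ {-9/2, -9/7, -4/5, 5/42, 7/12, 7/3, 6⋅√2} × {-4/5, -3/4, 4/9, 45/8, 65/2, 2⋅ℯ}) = ∅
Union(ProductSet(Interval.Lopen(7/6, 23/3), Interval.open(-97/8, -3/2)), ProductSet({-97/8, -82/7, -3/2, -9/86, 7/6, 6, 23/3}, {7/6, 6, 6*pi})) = Union(ProductSet({-97/8, -82/7, -3/2, -9/86, 7/6, 6, 23/3}, {7/6, 6, 6*pi}), ProductSet(Interval.Lopen(7/6, 23/3), Interval.open(-97/8, -3/2)))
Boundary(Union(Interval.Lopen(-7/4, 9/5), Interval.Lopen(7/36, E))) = {-7/4, E}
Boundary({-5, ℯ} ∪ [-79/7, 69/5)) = {-79/7, 69/5}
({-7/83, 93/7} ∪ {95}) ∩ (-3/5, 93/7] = {-7/83, 93/7}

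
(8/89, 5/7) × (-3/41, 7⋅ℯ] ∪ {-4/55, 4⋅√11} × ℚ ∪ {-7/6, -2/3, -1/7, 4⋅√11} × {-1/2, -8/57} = ({-4/55, 4⋅√11} × ℚ) ∪ ({-7/6, -2/3, -1/7, 4⋅√11} × {-1/2, -8/57}) ∪ ((8/89, 5/7) × (-3/41, 7⋅ℯ])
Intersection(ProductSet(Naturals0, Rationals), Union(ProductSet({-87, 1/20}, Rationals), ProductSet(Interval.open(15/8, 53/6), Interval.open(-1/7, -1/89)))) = ProductSet(Range(2, 9, 1), Intersection(Interval.open(-1/7, -1/89), Rationals))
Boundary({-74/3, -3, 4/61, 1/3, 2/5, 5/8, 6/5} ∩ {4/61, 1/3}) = {4/61, 1/3}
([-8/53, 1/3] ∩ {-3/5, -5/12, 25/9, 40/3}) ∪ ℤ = ℤ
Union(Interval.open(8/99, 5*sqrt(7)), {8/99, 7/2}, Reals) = Interval(-oo, oo)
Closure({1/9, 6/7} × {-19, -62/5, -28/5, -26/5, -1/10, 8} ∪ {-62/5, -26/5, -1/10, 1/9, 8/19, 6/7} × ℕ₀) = ({-62/5, -26/5, -1/10, 1/9, 8/19, 6/7} × ℕ₀) ∪ ({1/9, 6/7} × {-19, -62/5, -28/5, -26/5, -1/10, 8})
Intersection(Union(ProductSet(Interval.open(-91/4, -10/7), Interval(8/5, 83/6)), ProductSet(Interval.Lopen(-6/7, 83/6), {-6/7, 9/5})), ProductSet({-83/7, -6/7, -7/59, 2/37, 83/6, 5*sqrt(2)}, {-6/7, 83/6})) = Union(ProductSet({-83/7}, {83/6}), ProductSet({-7/59, 2/37, 83/6, 5*sqrt(2)}, {-6/7}))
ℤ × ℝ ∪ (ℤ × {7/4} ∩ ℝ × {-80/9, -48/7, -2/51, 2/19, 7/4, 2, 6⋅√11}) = ℤ × ℝ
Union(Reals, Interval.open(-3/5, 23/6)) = Interval(-oo, oo)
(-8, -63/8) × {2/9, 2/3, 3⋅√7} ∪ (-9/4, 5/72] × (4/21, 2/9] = ((-9/4, 5/72] × (4/21, 2/9]) ∪ ((-8, -63/8) × {2/9, 2/3, 3⋅√7})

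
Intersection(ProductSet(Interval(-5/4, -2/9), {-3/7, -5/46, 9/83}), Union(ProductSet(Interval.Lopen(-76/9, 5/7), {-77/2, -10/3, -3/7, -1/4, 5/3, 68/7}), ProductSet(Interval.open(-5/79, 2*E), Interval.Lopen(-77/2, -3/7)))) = ProductSet(Interval(-5/4, -2/9), {-3/7})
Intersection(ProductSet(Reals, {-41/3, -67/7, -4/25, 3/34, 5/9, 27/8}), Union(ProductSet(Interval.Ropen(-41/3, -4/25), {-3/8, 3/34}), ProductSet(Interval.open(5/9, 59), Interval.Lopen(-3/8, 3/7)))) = Union(ProductSet(Interval.Ropen(-41/3, -4/25), {3/34}), ProductSet(Interval.open(5/9, 59), {-4/25, 3/34}))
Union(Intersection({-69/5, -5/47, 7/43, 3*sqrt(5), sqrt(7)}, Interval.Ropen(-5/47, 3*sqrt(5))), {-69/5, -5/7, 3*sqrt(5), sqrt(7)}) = {-69/5, -5/7, -5/47, 7/43, 3*sqrt(5), sqrt(7)}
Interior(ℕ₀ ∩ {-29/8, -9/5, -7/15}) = ∅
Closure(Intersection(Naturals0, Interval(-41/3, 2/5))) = Range(0, 1, 1)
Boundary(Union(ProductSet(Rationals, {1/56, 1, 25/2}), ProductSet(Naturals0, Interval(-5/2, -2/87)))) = Union(ProductSet(Naturals0, Interval(-5/2, -2/87)), ProductSet(Reals, {1/56, 1, 25/2}))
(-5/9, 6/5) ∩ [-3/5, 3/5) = (-5/9, 3/5)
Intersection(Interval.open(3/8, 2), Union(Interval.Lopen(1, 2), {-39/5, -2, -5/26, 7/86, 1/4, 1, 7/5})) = Interval.Ropen(1, 2)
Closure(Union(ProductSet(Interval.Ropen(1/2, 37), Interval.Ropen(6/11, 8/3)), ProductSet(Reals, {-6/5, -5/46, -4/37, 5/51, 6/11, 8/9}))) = Union(ProductSet({1/2, 37}, Interval(6/11, 8/3)), ProductSet(Interval(1/2, 37), {6/11, 8/3}), ProductSet(Interval.Ropen(1/2, 37), Interval.Ropen(6/11, 8/3)), ProductSet(Reals, {-6/5, -5/46, -4/37, 5/51, 6/11, 8/9}))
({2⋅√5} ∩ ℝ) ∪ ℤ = ℤ ∪ {2⋅√5}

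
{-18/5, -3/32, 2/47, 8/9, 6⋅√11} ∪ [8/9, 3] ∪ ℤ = ℤ ∪ {-18/5, -3/32, 2/47, 6⋅√11} ∪ [8/9, 3]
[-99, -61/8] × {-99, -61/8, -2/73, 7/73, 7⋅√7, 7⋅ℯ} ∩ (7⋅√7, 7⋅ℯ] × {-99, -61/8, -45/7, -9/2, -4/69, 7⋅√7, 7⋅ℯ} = ∅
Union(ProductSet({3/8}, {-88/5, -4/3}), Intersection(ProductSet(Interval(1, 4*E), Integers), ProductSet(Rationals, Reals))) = Union(ProductSet({3/8}, {-88/5, -4/3}), ProductSet(Intersection(Interval(1, 4*E), Rationals), Integers))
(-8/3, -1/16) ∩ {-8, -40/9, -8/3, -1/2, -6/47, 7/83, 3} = {-1/2, -6/47}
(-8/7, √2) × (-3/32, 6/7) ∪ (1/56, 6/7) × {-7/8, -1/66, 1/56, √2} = ((-8/7, √2) × (-3/32, 6/7)) ∪ ((1/56, 6/7) × {-7/8, -1/66, 1/56, √2})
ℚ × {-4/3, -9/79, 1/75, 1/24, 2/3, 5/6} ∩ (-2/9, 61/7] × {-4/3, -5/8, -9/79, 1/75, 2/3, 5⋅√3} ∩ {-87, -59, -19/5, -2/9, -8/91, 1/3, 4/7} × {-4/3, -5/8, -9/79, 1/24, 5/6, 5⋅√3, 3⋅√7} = {-8/91, 1/3, 4/7} × {-4/3, -9/79}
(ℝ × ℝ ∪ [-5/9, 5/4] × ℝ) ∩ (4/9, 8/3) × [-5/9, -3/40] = (4/9, 8/3) × [-5/9, -3/40]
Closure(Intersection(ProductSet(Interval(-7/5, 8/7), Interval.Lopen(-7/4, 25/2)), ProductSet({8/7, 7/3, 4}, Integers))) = ProductSet({8/7}, Range(-1, 13, 1))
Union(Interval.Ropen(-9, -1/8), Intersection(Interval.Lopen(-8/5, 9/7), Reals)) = Interval(-9, 9/7)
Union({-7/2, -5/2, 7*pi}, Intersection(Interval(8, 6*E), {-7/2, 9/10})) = {-7/2, -5/2, 7*pi}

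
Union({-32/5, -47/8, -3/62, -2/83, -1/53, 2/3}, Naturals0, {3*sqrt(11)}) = Union({-32/5, -47/8, -3/62, -2/83, -1/53, 2/3, 3*sqrt(11)}, Naturals0)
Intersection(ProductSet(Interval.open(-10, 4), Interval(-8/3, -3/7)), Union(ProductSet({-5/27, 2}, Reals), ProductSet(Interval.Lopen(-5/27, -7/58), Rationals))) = Union(ProductSet({-5/27, 2}, Interval(-8/3, -3/7)), ProductSet(Interval.Lopen(-5/27, -7/58), Intersection(Interval(-8/3, -3/7), Rationals)))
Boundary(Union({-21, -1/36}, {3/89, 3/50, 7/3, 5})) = {-21, -1/36, 3/89, 3/50, 7/3, 5}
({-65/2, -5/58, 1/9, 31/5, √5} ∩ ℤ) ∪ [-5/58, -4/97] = [-5/58, -4/97]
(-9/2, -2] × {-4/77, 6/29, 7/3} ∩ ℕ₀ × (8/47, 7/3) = ∅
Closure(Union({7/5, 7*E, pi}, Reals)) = Reals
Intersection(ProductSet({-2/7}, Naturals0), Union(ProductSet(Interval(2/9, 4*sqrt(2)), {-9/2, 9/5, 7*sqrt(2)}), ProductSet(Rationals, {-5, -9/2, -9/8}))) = EmptySet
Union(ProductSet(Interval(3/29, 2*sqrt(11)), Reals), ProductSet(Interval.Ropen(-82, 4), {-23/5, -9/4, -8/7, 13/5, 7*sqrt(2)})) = Union(ProductSet(Interval.Ropen(-82, 4), {-23/5, -9/4, -8/7, 13/5, 7*sqrt(2)}), ProductSet(Interval(3/29, 2*sqrt(11)), Reals))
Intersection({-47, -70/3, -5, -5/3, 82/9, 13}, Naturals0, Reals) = {13}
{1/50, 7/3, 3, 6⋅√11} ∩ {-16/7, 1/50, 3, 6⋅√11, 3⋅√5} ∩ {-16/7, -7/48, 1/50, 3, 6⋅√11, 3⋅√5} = {1/50, 3, 6⋅√11}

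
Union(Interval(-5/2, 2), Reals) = Interval(-oo, oo)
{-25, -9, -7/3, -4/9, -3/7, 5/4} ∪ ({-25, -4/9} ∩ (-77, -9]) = {-25, -9, -7/3, -4/9, -3/7, 5/4}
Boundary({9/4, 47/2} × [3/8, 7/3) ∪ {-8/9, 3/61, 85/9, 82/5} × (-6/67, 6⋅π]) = ({9/4, 47/2} × [3/8, 7/3]) ∪ ({-8/9, 3/61, 85/9, 82/5} × [-6/67, 6⋅π])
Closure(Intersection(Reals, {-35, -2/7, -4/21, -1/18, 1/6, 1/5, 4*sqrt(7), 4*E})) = {-35, -2/7, -4/21, -1/18, 1/6, 1/5, 4*sqrt(7), 4*E}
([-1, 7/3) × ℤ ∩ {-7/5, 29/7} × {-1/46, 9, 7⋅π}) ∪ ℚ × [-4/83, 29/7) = ℚ × [-4/83, 29/7)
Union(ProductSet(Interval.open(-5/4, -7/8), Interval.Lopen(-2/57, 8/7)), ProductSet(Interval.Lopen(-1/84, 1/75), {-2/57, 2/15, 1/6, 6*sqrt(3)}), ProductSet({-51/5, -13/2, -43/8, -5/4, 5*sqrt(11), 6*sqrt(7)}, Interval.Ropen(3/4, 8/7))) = Union(ProductSet({-51/5, -13/2, -43/8, -5/4, 5*sqrt(11), 6*sqrt(7)}, Interval.Ropen(3/4, 8/7)), ProductSet(Interval.open(-5/4, -7/8), Interval.Lopen(-2/57, 8/7)), ProductSet(Interval.Lopen(-1/84, 1/75), {-2/57, 2/15, 1/6, 6*sqrt(3)}))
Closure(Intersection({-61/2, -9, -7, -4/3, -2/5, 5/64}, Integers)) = {-9, -7}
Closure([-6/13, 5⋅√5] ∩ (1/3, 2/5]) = [1/3, 2/5]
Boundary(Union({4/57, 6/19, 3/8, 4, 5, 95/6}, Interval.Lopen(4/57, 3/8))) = {4/57, 3/8, 4, 5, 95/6}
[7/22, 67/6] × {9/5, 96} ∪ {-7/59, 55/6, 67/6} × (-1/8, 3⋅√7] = ([7/22, 67/6] × {9/5, 96}) ∪ ({-7/59, 55/6, 67/6} × (-1/8, 3⋅√7])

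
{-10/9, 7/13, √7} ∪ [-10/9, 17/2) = [-10/9, 17/2)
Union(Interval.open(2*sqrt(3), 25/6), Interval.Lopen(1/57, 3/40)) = Union(Interval.Lopen(1/57, 3/40), Interval.open(2*sqrt(3), 25/6))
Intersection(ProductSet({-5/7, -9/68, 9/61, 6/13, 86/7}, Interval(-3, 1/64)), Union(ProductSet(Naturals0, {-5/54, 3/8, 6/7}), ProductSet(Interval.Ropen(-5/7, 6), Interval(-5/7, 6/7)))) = ProductSet({-5/7, -9/68, 9/61, 6/13}, Interval(-5/7, 1/64))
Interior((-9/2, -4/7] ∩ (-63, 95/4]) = (-9/2, -4/7)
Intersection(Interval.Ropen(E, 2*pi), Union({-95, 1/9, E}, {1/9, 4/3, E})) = {E}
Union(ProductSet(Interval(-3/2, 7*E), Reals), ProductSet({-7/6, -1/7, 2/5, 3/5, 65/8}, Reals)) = ProductSet(Interval(-3/2, 7*E), Reals)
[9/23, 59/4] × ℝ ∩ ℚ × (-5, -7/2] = (ℚ ∩ [9/23, 59/4]) × (-5, -7/2]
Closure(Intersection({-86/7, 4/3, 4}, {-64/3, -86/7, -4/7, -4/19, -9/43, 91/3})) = {-86/7}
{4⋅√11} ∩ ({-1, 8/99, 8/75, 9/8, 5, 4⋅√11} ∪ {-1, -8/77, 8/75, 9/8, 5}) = {4⋅√11}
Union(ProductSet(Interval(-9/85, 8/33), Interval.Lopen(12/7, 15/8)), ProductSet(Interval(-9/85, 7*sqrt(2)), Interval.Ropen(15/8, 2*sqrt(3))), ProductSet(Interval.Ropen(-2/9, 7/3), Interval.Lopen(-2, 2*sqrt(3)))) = Union(ProductSet(Interval.Ropen(-2/9, 7/3), Interval.Lopen(-2, 2*sqrt(3))), ProductSet(Interval(-9/85, 7*sqrt(2)), Interval.Ropen(15/8, 2*sqrt(3))))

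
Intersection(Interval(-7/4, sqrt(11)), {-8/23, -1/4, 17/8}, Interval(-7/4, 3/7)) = {-8/23, -1/4}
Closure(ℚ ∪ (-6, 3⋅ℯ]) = ℚ ∪ (-∞, ∞)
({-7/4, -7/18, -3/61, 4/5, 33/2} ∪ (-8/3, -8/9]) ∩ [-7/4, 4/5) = [-7/4, -8/9] ∪ {-7/18, -3/61}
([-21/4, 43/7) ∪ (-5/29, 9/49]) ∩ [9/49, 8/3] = [9/49, 8/3]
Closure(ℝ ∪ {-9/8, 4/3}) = ℝ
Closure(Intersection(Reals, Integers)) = Integers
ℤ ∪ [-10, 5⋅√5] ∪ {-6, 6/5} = ℤ ∪ [-10, 5⋅√5]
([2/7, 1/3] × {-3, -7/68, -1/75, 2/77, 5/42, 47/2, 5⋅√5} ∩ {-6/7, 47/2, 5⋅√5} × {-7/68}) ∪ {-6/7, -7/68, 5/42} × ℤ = {-6/7, -7/68, 5/42} × ℤ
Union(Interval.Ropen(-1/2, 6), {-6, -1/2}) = Union({-6}, Interval.Ropen(-1/2, 6))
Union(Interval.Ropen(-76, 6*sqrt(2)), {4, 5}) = Interval.Ropen(-76, 6*sqrt(2))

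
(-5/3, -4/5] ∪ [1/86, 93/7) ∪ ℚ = ℚ ∪ [-5/3, -4/5] ∪ [1/86, 93/7]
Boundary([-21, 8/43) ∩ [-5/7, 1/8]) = {-5/7, 1/8}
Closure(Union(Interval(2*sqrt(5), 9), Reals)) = Interval(-oo, oo)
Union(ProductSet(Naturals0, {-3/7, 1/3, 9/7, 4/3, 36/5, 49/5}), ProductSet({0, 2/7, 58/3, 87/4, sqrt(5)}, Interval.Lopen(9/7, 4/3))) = Union(ProductSet({0, 2/7, 58/3, 87/4, sqrt(5)}, Interval.Lopen(9/7, 4/3)), ProductSet(Naturals0, {-3/7, 1/3, 9/7, 4/3, 36/5, 49/5}))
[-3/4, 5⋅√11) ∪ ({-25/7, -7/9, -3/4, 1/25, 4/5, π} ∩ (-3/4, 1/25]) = [-3/4, 5⋅√11)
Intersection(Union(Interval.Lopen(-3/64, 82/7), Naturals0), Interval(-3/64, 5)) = Union(Interval.Lopen(-3/64, 5), Range(0, 6, 1))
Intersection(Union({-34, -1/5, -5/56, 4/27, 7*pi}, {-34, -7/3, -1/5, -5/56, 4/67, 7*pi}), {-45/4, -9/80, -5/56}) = {-5/56}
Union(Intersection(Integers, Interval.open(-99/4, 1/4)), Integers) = Integers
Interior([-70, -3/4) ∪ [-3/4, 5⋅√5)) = (-70, 5⋅√5)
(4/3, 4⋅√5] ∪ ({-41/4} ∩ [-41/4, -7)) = {-41/4} ∪ (4/3, 4⋅√5]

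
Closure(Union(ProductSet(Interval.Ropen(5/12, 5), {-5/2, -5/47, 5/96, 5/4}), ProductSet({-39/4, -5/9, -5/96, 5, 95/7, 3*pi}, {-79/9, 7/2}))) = Union(ProductSet({-39/4, -5/9, -5/96, 5, 95/7, 3*pi}, {-79/9, 7/2}), ProductSet(Interval(5/12, 5), {-5/2, -5/47, 5/96, 5/4}))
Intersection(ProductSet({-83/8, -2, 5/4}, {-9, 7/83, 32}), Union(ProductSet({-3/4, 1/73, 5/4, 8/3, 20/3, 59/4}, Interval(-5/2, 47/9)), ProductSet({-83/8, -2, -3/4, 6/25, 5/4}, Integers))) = Union(ProductSet({5/4}, {7/83}), ProductSet({-83/8, -2, 5/4}, {-9, 32}))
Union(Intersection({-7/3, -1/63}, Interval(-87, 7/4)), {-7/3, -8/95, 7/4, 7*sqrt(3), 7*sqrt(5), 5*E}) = {-7/3, -8/95, -1/63, 7/4, 7*sqrt(3), 7*sqrt(5), 5*E}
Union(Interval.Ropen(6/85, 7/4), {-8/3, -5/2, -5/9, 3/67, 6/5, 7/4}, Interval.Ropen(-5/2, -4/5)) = Union({-8/3, -5/9, 3/67}, Interval.Ropen(-5/2, -4/5), Interval(6/85, 7/4))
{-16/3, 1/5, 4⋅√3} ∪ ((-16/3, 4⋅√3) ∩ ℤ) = {-16/3, 1/5, 4⋅√3} ∪ {-5, -4, …, 6}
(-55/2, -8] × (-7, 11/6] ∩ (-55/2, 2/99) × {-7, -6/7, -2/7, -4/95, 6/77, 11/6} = (-55/2, -8] × {-6/7, -2/7, -4/95, 6/77, 11/6}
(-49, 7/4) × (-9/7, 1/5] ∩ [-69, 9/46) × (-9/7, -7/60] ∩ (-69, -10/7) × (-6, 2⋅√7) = (-49, -10/7) × (-9/7, -7/60]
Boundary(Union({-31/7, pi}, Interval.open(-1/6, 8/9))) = {-31/7, -1/6, 8/9, pi}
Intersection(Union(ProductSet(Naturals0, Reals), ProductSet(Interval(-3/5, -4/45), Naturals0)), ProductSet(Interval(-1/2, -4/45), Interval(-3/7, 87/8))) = ProductSet(Interval(-1/2, -4/45), Range(0, 11, 1))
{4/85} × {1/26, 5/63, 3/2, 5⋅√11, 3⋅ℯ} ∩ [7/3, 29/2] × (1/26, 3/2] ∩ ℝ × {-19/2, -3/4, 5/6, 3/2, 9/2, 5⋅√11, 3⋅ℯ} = ∅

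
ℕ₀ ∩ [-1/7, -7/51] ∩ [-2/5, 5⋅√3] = ∅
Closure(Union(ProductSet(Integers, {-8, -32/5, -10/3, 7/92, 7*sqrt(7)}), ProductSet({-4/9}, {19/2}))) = Union(ProductSet({-4/9}, {19/2}), ProductSet(Integers, {-8, -32/5, -10/3, 7/92, 7*sqrt(7)}))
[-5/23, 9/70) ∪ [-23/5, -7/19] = [-23/5, -7/19] ∪ [-5/23, 9/70)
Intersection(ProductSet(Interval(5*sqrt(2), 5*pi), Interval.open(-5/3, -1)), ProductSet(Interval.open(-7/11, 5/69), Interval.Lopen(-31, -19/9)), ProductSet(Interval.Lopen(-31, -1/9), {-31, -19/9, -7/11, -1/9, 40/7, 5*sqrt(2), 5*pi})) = EmptySet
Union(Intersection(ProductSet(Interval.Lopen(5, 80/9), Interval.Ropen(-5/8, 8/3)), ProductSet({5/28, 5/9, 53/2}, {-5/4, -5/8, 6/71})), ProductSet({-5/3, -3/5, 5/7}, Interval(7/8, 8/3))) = ProductSet({-5/3, -3/5, 5/7}, Interval(7/8, 8/3))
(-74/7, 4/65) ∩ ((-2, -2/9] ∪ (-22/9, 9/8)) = (-22/9, 4/65)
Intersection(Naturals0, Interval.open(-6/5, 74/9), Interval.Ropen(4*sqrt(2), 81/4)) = Range(6, 9, 1)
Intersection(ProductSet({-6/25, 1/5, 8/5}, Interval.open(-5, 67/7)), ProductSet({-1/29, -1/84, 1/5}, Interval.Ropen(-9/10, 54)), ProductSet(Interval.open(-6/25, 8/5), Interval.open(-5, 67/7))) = ProductSet({1/5}, Interval.Ropen(-9/10, 67/7))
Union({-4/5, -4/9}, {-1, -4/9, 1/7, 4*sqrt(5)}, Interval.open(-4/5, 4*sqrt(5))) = Union({-1}, Interval(-4/5, 4*sqrt(5)))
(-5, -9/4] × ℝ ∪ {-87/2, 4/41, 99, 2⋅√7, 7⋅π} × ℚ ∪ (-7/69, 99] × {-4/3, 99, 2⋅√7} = ((-5, -9/4] × ℝ) ∪ ({-87/2, 4/41, 99, 2⋅√7, 7⋅π} × ℚ) ∪ ((-7/69, 99] × {-4/3, 99, 2⋅√7})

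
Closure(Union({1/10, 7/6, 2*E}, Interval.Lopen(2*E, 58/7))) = Union({1/10, 7/6}, Interval(2*E, 58/7))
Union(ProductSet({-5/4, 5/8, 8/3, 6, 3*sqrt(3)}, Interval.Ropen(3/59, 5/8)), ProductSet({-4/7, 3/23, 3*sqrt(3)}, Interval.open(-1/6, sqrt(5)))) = Union(ProductSet({-4/7, 3/23, 3*sqrt(3)}, Interval.open(-1/6, sqrt(5))), ProductSet({-5/4, 5/8, 8/3, 6, 3*sqrt(3)}, Interval.Ropen(3/59, 5/8)))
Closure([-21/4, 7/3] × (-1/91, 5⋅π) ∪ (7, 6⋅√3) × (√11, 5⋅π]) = ([-21/4, 7/3] × [-1/91, 5⋅π]) ∪ ({7, 6⋅√3} × [√11, 5⋅π]) ∪ ([7, 6⋅√3] × {√11, 5⋅π}) ∪ ((7, 6⋅√3) × (√11, 5⋅π])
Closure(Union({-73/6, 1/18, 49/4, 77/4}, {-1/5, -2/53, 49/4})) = {-73/6, -1/5, -2/53, 1/18, 49/4, 77/4}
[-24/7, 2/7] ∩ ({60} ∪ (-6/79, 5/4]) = (-6/79, 2/7]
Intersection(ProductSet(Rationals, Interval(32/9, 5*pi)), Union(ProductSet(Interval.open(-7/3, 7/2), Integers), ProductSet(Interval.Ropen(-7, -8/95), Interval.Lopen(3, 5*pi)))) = Union(ProductSet(Intersection(Interval.Ropen(-7, -8/95), Rationals), Interval(32/9, 5*pi)), ProductSet(Intersection(Interval.open(-7/3, 7/2), Rationals), Range(4, 16, 1)))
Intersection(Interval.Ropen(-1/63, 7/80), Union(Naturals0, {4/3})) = Range(0, 1, 1)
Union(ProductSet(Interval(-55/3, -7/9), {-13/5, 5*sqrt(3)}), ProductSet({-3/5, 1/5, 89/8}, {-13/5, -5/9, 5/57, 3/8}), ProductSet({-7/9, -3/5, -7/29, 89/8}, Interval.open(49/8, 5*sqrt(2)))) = Union(ProductSet({-3/5, 1/5, 89/8}, {-13/5, -5/9, 5/57, 3/8}), ProductSet({-7/9, -3/5, -7/29, 89/8}, Interval.open(49/8, 5*sqrt(2))), ProductSet(Interval(-55/3, -7/9), {-13/5, 5*sqrt(3)}))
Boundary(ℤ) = ℤ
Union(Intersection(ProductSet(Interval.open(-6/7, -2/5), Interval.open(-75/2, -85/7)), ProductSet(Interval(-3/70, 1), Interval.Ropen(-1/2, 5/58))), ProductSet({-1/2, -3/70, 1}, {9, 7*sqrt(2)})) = ProductSet({-1/2, -3/70, 1}, {9, 7*sqrt(2)})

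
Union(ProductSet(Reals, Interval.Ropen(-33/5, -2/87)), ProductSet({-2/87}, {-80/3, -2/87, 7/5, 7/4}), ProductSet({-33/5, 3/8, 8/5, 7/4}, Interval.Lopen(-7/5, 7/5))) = Union(ProductSet({-2/87}, {-80/3, -2/87, 7/5, 7/4}), ProductSet({-33/5, 3/8, 8/5, 7/4}, Interval.Lopen(-7/5, 7/5)), ProductSet(Reals, Interval.Ropen(-33/5, -2/87)))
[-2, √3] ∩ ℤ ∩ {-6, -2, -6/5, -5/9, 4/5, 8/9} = {-2}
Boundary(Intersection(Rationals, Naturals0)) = Naturals0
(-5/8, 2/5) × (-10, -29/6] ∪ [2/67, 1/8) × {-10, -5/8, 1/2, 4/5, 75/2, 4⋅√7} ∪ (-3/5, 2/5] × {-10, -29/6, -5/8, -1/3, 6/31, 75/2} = ((-5/8, 2/5) × (-10, -29/6]) ∪ ((-3/5, 2/5] × {-10, -29/6, -5/8, -1/3, 6/31, 75/2}) ∪ ([2/67, 1/8) × {-10, -5/8, 1/2, 4/5, 75/2, 4⋅√7})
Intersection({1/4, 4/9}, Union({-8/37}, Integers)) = EmptySet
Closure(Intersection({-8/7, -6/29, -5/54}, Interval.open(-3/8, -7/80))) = {-6/29, -5/54}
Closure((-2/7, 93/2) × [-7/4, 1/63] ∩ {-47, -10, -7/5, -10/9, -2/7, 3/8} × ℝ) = {3/8} × [-7/4, 1/63]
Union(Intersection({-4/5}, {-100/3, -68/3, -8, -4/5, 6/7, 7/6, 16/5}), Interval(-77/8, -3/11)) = Interval(-77/8, -3/11)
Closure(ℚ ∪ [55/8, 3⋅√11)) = ℚ ∪ (-∞, ∞)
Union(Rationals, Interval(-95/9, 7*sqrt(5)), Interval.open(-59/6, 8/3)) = Union(Interval(-95/9, 7*sqrt(5)), Rationals)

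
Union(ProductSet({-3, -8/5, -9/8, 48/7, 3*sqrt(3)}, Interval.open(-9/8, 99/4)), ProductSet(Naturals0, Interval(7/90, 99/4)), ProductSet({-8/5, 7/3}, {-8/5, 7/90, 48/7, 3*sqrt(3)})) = Union(ProductSet({-8/5, 7/3}, {-8/5, 7/90, 48/7, 3*sqrt(3)}), ProductSet({-3, -8/5, -9/8, 48/7, 3*sqrt(3)}, Interval.open(-9/8, 99/4)), ProductSet(Naturals0, Interval(7/90, 99/4)))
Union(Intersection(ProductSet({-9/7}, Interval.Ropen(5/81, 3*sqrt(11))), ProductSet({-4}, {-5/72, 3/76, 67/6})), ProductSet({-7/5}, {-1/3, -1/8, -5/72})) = ProductSet({-7/5}, {-1/3, -1/8, -5/72})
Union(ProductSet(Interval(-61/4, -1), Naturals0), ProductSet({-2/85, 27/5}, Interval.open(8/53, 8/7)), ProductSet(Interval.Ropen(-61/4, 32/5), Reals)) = ProductSet(Interval.Ropen(-61/4, 32/5), Reals)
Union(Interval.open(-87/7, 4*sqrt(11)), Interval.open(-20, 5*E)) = Interval.open(-20, 5*E)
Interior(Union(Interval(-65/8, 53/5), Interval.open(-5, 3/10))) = Interval.open(-65/8, 53/5)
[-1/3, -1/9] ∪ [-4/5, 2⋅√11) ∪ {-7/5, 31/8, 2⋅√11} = {-7/5} ∪ [-4/5, 2⋅√11]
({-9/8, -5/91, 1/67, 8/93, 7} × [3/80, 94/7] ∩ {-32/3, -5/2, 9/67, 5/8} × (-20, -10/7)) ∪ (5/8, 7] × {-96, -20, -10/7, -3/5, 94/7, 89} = (5/8, 7] × {-96, -20, -10/7, -3/5, 94/7, 89}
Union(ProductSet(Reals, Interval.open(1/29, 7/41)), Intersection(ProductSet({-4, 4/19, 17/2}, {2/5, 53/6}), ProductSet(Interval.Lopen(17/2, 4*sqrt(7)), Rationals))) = ProductSet(Reals, Interval.open(1/29, 7/41))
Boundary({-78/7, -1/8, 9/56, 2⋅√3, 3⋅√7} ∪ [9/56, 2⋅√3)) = {-78/7, -1/8, 9/56, 2⋅√3, 3⋅√7}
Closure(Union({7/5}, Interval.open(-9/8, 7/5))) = Interval(-9/8, 7/5)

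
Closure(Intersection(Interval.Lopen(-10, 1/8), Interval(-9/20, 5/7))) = Interval(-9/20, 1/8)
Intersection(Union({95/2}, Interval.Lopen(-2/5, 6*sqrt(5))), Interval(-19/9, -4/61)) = Interval.Lopen(-2/5, -4/61)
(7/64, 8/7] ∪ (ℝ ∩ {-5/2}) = {-5/2} ∪ (7/64, 8/7]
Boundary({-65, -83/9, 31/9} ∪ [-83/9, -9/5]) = {-65, -83/9, -9/5, 31/9}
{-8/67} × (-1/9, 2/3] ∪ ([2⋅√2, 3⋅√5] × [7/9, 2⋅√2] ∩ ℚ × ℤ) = ({-8/67} × (-1/9, 2/3]) ∪ ((ℚ ∩ [2⋅√2, 3⋅√5]) × {1, 2})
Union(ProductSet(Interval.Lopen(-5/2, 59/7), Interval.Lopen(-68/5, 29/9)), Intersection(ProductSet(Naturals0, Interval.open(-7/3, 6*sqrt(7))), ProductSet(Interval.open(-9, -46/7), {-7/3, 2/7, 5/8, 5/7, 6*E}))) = ProductSet(Interval.Lopen(-5/2, 59/7), Interval.Lopen(-68/5, 29/9))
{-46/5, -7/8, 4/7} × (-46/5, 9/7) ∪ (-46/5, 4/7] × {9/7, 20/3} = ((-46/5, 4/7] × {9/7, 20/3}) ∪ ({-46/5, -7/8, 4/7} × (-46/5, 9/7))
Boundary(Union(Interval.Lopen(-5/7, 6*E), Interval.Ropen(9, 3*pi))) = {-5/7, 6*E}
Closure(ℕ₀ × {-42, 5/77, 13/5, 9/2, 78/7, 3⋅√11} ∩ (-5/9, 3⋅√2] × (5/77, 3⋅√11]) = {0, 1, …, 4} × {13/5, 9/2, 3⋅√11}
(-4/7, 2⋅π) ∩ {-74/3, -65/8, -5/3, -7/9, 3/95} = {3/95}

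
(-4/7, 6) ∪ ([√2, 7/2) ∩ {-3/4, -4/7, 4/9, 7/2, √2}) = (-4/7, 6)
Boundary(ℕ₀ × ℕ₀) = ℕ₀ × ℕ₀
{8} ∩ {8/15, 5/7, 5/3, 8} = {8}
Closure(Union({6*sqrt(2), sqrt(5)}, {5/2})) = {5/2, 6*sqrt(2), sqrt(5)}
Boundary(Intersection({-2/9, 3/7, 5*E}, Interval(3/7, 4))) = {3/7}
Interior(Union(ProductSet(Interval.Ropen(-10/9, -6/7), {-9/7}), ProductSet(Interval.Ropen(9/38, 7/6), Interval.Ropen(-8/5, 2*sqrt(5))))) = ProductSet(Interval.open(9/38, 7/6), Interval.open(-8/5, 2*sqrt(5)))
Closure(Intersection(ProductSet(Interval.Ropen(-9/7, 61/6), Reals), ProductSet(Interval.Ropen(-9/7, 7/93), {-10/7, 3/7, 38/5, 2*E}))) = ProductSet(Interval(-9/7, 7/93), {-10/7, 3/7, 38/5, 2*E})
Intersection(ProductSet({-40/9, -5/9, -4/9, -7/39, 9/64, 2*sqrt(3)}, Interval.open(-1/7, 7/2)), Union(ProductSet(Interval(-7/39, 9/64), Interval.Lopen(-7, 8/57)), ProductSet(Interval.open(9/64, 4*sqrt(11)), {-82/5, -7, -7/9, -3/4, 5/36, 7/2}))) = Union(ProductSet({2*sqrt(3)}, {5/36}), ProductSet({-7/39, 9/64}, Interval.Lopen(-1/7, 8/57)))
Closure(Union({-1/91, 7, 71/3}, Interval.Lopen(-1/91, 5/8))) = Union({7, 71/3}, Interval(-1/91, 5/8))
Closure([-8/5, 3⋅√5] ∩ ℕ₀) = {0, 1, …, 6}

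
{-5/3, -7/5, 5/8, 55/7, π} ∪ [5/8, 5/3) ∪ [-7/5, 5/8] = {-5/3, 55/7, π} ∪ [-7/5, 5/3)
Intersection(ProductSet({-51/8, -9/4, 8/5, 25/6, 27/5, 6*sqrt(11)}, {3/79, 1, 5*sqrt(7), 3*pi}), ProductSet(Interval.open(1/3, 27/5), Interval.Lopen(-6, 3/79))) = ProductSet({8/5, 25/6}, {3/79})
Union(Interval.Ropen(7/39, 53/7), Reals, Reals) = Interval(-oo, oo)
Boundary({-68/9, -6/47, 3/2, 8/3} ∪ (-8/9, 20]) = {-68/9, -8/9, 20}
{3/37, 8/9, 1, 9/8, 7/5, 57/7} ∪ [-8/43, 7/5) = [-8/43, 7/5] ∪ {57/7}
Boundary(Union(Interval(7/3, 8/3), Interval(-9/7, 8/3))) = {-9/7, 8/3}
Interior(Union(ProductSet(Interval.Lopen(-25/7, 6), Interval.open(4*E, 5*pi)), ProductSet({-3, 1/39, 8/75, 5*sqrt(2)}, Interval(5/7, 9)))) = ProductSet(Interval.open(-25/7, 6), Interval.open(4*E, 5*pi))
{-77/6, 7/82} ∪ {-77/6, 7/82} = {-77/6, 7/82}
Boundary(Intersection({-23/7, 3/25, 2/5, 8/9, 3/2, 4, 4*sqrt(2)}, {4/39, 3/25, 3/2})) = {3/25, 3/2}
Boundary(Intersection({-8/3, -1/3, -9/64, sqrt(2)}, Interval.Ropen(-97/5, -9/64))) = {-8/3, -1/3}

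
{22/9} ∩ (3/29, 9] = {22/9}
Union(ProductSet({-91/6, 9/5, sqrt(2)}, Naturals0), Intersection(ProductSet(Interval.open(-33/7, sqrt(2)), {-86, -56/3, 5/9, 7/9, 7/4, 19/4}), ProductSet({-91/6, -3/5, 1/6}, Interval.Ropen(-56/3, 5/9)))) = Union(ProductSet({-3/5, 1/6}, {-56/3}), ProductSet({-91/6, 9/5, sqrt(2)}, Naturals0))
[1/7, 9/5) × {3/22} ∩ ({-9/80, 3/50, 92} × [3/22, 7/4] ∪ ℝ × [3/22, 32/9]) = [1/7, 9/5) × {3/22}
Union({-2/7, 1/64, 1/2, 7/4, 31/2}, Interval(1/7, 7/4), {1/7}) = Union({-2/7, 1/64, 31/2}, Interval(1/7, 7/4))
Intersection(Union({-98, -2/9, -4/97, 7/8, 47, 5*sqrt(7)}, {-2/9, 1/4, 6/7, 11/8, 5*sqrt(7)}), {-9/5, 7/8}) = {7/8}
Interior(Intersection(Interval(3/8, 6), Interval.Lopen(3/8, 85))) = Interval.open(3/8, 6)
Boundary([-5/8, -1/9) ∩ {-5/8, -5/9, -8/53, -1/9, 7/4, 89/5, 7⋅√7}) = {-5/8, -5/9, -8/53}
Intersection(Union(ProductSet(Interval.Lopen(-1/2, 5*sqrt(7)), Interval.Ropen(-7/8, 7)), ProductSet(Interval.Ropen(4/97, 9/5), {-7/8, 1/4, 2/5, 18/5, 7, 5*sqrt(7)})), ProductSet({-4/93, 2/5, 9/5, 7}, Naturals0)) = Union(ProductSet({2/5}, {7}), ProductSet({-4/93, 2/5, 9/5, 7}, Range(0, 7, 1)))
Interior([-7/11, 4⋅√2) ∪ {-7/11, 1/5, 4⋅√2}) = (-7/11, 4⋅√2)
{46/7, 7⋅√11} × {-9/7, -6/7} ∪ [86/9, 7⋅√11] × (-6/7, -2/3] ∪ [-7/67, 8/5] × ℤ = ([-7/67, 8/5] × ℤ) ∪ ({46/7, 7⋅√11} × {-9/7, -6/7}) ∪ ([86/9, 7⋅√11] × (-6/7, -2/3])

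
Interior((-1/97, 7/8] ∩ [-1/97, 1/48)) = (-1/97, 1/48)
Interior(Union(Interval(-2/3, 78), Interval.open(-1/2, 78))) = Interval.open(-2/3, 78)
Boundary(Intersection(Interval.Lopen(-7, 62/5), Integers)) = Range(-6, 13, 1)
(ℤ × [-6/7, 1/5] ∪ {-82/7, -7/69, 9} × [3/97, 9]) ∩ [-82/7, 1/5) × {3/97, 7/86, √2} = ({-11, -10, …, 0} × {3/97, 7/86}) ∪ ({-82/7, -7/69} × {3/97, 7/86, √2})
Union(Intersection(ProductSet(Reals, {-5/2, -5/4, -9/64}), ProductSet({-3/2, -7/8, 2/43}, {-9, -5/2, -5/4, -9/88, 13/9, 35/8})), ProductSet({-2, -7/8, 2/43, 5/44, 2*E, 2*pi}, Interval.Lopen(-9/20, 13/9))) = Union(ProductSet({-3/2, -7/8, 2/43}, {-5/2, -5/4}), ProductSet({-2, -7/8, 2/43, 5/44, 2*E, 2*pi}, Interval.Lopen(-9/20, 13/9)))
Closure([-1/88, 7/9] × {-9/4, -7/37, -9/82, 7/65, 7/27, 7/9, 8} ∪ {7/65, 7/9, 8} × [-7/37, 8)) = ({7/65, 7/9, 8} × [-7/37, 8]) ∪ ([-1/88, 7/9] × {-9/4, -7/37, -9/82, 7/65, 7/27, 7/9, 8})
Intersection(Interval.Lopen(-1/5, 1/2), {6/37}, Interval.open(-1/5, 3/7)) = {6/37}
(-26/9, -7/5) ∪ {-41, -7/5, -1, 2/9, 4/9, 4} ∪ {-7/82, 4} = {-41, -1, -7/82, 2/9, 4/9, 4} ∪ (-26/9, -7/5]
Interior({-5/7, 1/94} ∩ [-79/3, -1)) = ∅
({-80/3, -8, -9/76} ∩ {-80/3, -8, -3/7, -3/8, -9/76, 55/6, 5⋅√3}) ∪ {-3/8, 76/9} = {-80/3, -8, -3/8, -9/76, 76/9}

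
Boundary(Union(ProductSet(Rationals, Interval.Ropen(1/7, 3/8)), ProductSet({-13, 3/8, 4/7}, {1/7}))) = ProductSet(Reals, Interval(1/7, 3/8))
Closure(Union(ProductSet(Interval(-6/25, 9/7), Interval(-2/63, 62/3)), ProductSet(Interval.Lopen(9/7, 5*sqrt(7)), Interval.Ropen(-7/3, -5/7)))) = Union(ProductSet({9/7, 5*sqrt(7)}, Interval(-7/3, -5/7)), ProductSet(Interval(-6/25, 9/7), Interval(-2/63, 62/3)), ProductSet(Interval(9/7, 5*sqrt(7)), {-7/3, -5/7}), ProductSet(Interval.Lopen(9/7, 5*sqrt(7)), Interval.Ropen(-7/3, -5/7)))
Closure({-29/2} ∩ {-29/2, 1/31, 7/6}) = {-29/2}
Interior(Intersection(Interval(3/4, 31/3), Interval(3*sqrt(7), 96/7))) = Interval.open(3*sqrt(7), 31/3)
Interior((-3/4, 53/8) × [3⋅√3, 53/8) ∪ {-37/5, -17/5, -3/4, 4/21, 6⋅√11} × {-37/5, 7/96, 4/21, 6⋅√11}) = (-3/4, 53/8) × (3⋅√3, 53/8)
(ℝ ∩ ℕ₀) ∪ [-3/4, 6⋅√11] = [-3/4, 6⋅√11] ∪ ℕ₀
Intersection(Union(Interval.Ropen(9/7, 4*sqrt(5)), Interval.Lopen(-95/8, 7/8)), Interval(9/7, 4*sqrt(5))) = Interval.Ropen(9/7, 4*sqrt(5))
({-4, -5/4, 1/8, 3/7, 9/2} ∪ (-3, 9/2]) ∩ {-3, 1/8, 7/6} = {1/8, 7/6}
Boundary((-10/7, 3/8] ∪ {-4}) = {-4, -10/7, 3/8}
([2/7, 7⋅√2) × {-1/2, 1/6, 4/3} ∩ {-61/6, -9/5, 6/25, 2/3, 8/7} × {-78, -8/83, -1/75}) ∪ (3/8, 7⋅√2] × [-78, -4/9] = (3/8, 7⋅√2] × [-78, -4/9]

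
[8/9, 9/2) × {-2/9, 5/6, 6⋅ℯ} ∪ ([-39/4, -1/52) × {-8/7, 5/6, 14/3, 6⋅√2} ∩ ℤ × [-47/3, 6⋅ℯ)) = ([8/9, 9/2) × {-2/9, 5/6, 6⋅ℯ}) ∪ ({-9, -8, …, -1} × {-8/7, 5/6, 14/3, 6⋅√2})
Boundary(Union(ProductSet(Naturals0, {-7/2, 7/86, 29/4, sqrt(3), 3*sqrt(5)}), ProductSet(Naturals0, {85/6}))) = ProductSet(Naturals0, {-7/2, 7/86, 29/4, 85/6, sqrt(3), 3*sqrt(5)})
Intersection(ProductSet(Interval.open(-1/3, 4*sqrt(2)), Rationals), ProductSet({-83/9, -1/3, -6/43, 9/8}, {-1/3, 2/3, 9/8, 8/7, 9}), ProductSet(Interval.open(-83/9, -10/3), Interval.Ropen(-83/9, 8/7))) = EmptySet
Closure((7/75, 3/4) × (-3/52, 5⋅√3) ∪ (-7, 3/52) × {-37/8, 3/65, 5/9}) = ([-7, 3/52] × {-37/8, 3/65, 5/9}) ∪ ({7/75, 3/4} × [-3/52, 5⋅√3]) ∪ ([7/75, 3/4] × {-3/52, 5⋅√3}) ∪ ((7/75, 3/4) × (-3/52, 5⋅√3))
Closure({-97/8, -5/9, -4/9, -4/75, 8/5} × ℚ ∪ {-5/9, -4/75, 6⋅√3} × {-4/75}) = ({-97/8, -5/9, -4/9, -4/75, 8/5} × ℝ) ∪ ({-5/9, -4/75, 6⋅√3} × {-4/75})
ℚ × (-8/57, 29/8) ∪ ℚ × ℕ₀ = ℚ × ((-8/57, 29/8) ∪ ℕ₀)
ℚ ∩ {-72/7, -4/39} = {-72/7, -4/39}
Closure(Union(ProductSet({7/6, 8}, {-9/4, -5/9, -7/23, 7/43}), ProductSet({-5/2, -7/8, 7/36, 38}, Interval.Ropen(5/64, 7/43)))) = Union(ProductSet({7/6, 8}, {-9/4, -5/9, -7/23, 7/43}), ProductSet({-5/2, -7/8, 7/36, 38}, Interval(5/64, 7/43)))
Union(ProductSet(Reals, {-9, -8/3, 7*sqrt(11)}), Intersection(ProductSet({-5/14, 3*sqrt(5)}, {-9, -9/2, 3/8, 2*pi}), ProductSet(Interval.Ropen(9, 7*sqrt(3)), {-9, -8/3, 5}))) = ProductSet(Reals, {-9, -8/3, 7*sqrt(11)})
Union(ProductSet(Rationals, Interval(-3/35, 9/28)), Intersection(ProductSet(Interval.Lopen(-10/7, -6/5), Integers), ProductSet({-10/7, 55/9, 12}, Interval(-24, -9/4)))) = ProductSet(Rationals, Interval(-3/35, 9/28))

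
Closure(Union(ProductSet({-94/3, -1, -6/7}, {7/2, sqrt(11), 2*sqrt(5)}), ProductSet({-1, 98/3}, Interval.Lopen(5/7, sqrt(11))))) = Union(ProductSet({-1, 98/3}, Interval(5/7, sqrt(11))), ProductSet({-94/3, -1, -6/7}, {7/2, sqrt(11), 2*sqrt(5)}))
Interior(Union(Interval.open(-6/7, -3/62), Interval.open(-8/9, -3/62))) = Interval.open(-8/9, -3/62)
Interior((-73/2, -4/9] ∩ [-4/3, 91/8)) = (-4/3, -4/9)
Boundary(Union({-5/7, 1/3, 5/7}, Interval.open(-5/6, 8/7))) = {-5/6, 8/7}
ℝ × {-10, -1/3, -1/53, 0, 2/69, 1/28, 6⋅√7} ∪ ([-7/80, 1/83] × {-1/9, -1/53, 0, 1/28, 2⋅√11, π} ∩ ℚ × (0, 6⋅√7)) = (ℝ × {-10, -1/3, -1/53, 0, 2/69, 1/28, 6⋅√7}) ∪ ((ℚ ∩ [-7/80, 1/83]) × {1/28, 2⋅√11, π})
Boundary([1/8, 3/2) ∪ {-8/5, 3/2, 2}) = {-8/5, 1/8, 3/2, 2}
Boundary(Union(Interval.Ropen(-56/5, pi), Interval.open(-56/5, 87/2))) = {-56/5, 87/2}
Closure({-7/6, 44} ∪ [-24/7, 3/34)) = [-24/7, 3/34] ∪ {44}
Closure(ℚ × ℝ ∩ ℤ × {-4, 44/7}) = ℤ × {-4, 44/7}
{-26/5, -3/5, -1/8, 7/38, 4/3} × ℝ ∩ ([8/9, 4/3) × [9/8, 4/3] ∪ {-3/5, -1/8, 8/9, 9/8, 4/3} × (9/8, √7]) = {-3/5, -1/8, 4/3} × (9/8, √7]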